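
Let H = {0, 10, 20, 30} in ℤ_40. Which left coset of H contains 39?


39 + H = {39 + h (mod 40) : h ∈ H}
39+0=39, 39+10=9, 39+20=19, 39+30=29
39 + H = {9, 19, 29, 39} = 9 + H

39 + H = {9, 19, 29, 39}


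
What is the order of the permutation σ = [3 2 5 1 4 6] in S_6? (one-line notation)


Cycle decomposition: (1 3 5 4)
Cycle lengths: 4
Order = lcm(4) = 4

ord(σ) = 4


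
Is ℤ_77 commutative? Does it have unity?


ℤ_77 is a commutative ring with unity 1; 77 = 7×11 is composite, so 7·11 ≡ 0 gives zero divisors (not an integral domain)
Commutative: Yes
Integral domain: No
Has unity: Yes

ℤ_77: Commutative=Yes, Unity=Yes


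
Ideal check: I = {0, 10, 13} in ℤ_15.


Check ideal conditions for I = {0, 10, 13} in ℤ_15:
(1) I is an additive subgroup? No
(2) For r ∈ ℤ_15 and a ∈ I: r·a ∈ I? No  [counterexample: r=2, a=10, r·a mod 15 = 5 ∉ I]

No, I is not an ideal of ℤ_15


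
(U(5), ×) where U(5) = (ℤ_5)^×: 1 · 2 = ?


Operation: multiplication mod 5
1 · 2 = (a × b) mod 5 with a = 1, b = 2

1 · 2 = 2


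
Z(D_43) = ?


Z(G) = {g ∈ G | gx = xg for all x ∈ G}
For odd n, Z(D_n) = {e}: no nontrivial rotation commutes with all reflections

Z(D_43) = {e}


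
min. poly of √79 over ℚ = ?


√79 satisfies x² - 79 = 0, irreducible over ℚ since 79 is squarefree

Minimal polynomial: x² - 79


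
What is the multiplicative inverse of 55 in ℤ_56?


Use the extended Euclidean algorithm to write 1 = 55·s + 56·t; then s mod 56 is the inverse.
Euclidean algorithm:
  55 = 0·56 + 55
  56 = 1·55 + 1
  55 = 55·1 + 0
gcd(55,56) = 1
Back-substitution gives: 55·(-1) + 56·(1) = 1
So 55⁻¹ ≡ -1 ≡ 55 (mod 56)
Check: 55 × 55 = 3025 ≡ 1 (mod 56) ✓

55⁻¹ ≡ 55 (mod 56)


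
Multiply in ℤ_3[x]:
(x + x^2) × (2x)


Expand and collect like terms; reduce coefficients mod 3:
x^0: 0·0 = 0 ≡ 0 (mod 3)
x^1: 0·2 + 1·0 = 0 ≡ 0 (mod 3)
x^2: 1·2 + 1·0 = 2 ≡ 2 (mod 3)
x^3: 1·2 = 2 ≡ 2 (mod 3)
Result: 2x^2 + 2x^3

f · g = 2x^2 + 2x^3


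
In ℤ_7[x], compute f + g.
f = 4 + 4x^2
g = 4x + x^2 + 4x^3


Add coefficients mod 7:
x^0: 4 + 0 = 4 (mod 7)
x^1: 0 + 4 = 4 (mod 7)
x^2: 4 + 1 = 5 (mod 7)
x^3: 0 + 4 = 4 (mod 7)
Result: 4 + 4x + 5x^2 + 4x^3

f + g = 4 + 4x + 5x^2 + 4x^3


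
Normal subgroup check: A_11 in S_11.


H = A_11 in S_11
A_11 has index 2 in S_11, and every subgroup of index 2 is normal

Yes, normal subgroup


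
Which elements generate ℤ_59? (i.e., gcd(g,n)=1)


g generates ℤ_n iff gcd(g,n) = 1
Prime factors of 59: 59
Generators are g ∈ {1,...,58} not divisible by any of these primes.
Generators: {1, 2, 3, 4, 5, 6, 7, 8, 9, 10, 11, 12, 13, 14, 15, 16, 17, 18, 19, 20, 21, 22, 23, 24, 25, 26, 27, 28, 29, 30, 31, 32, 33, 34, 35, 36, 37, 38, 39, 40, 41, 42, 43, 44, 45, 46, 47, 48, 49, 50, 51, 52, 53, 54, 55, 56, 57, 58}
Number of generators = φ(59) = 58

Generators of ℤ_59 = {1, 2, 3, 4, 5, 6, 7, 8, 9, 10, 11, 12, 13, 14, 15, 16, 17, 18, 19, 20, 21, 22, 23, 24, 25, 26, 27, 28, 29, 30, 31, 32, 33, 34, 35, 36, 37, 38, 39, 40, 41, 42, 43, 44, 45, 46, 47, 48, 49, 50, 51, 52, 53, 54, 55, 56, 57, 58}


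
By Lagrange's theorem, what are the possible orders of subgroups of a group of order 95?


Lagrange's theorem: |H| divides |G|
|G| = 95
Divisors of 95: 1, 5, 19, 95

Possible subgroup orders: {1, 5, 19, 95}


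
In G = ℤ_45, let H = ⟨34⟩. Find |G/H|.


|⟨34⟩| = n / gcd(34, 45) = 45 / 1 = 45
H is normal (ℤ_45 is abelian).
|G/H| = |G| / |H| = 45 / 45 = 1

|G/H| = 1


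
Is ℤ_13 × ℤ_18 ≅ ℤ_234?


Comparing ℤ_13 × ℤ_18 and ℤ_234:
gcd(13,18) = 1, so ℤ_13 × ℤ_18 ≅ ℤ_234 (CRT)

Yes, ℤ_13 × ℤ_18 ≅ ℤ_234


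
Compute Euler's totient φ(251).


Factor n: 251 = 251
φ(n) = n · ∏(1 - 1/p) over distinct primes p | n
φ(251) = 251 · (1 - 1/251) = 250

φ(251) = 250


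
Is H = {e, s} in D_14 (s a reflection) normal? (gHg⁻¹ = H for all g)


H = {e, s} in D_14 (s a reflection)
r·s·r⁻¹ = sr⁻² ≠ s for n ≥ 3, so {e, s} is not closed under conjugation

No, not a normal subgroup


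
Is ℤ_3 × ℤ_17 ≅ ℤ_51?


Comparing ℤ_3 × ℤ_17 and ℤ_51:
gcd(3,17) = 1, so ℤ_3 × ℤ_17 ≅ ℤ_51 (CRT)

Yes, ℤ_3 × ℤ_17 ≅ ℤ_51


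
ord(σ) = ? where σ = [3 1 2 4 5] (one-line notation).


Cycle decomposition: (1 3 2)
Cycle lengths: 3
Order = lcm(3) = 3

ord(σ) = 3


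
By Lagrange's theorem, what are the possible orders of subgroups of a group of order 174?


Lagrange's theorem: |H| divides |G|
|G| = 174
Divisors of 174: 1, 2, 3, 6, 29, 58, 87, 174

Possible subgroup orders: {1, 2, 3, 6, 29, 58, 87, 174}


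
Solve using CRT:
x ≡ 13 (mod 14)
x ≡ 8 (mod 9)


m₁ = 14, m₂ = 9, gcd = 1, so CRT applies. M = m₁·m₂ = 126
Let M₁ = M/m₁ = 9, M₂ = M/m₂ = 14
Find y₁ ≡ M₁⁻¹ (mod m₁): 9⁻¹ ≡ 11 (mod 14)
Find y₂ ≡ M₂⁻¹ (mod m₂): 14⁻¹ ≡ 2 (mod 9)
x = a₁·M₁·y₁ + a₂·M₂·y₂ = 13·9·11 + 8·14·2 = 1511
Reduce mod 126: x ≡ 125
Check: 125 mod 14 = 13 ✓, 125 mod 9 = 8 ✓

x ≡ 125 (mod 126)


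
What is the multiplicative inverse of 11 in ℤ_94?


Use the extended Euclidean algorithm to write 1 = 11·s + 94·t; then s mod 94 is the inverse.
Euclidean algorithm:
  11 = 0·94 + 11
  94 = 8·11 + 6
  11 = 1·6 + 5
  6 = 1·5 + 1
  5 = 5·1 + 0
gcd(11,94) = 1
Back-substitution gives: 11·(-17) + 94·(2) = 1
So 11⁻¹ ≡ -17 ≡ 77 (mod 94)
Check: 11 × 77 = 847 ≡ 1 (mod 94) ✓

11⁻¹ ≡ 77 (mod 94)


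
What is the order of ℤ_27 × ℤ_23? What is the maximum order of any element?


|ℤ_27 × ℤ_23| = 27 × 23 = 621
Max element order = lcm(27,23) = 621
Cyclic? Yes (gcd=1)

|ℤ_27×ℤ_23| = 621, max element order = 621


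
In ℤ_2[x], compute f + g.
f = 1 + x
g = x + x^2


Add coefficients mod 2:
x^0: 1 + 0 = 1 (mod 2)
x^1: 1 + 1 = 0 (mod 2)
x^2: 0 + 1 = 1 (mod 2)
Result: 1 + x^2

f + g = 1 + x^2


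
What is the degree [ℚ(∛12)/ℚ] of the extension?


∛12 has minimal polynomial x³ - 12 (irreducible over ℚ since 12 is not a perfect cube)

[ℚ(∛12)/ℚ] = 3


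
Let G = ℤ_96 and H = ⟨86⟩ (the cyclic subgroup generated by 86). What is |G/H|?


|⟨86⟩| = n / gcd(86, 96) = 96 / 2 = 48
H is normal (ℤ_96 is abelian).
|G/H| = |G| / |H| = 96 / 48 = 2

|G/H| = 2


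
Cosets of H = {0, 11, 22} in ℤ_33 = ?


H = {0, 11, 22}, |H| = 3
Number of cosets = |G|/|H| = 33/3 = 11
0 + H = {0, 11, 22}
1 + H = {1, 12, 23}
2 + H = {2, 13, 24}
3 + H = {3, 14, 25}
4 + H = {4, 15, 26}
5 + H = {5, 16, 27}
6 + H = {6, 17, 28}
7 + H = {7, 18, 29}
8 + H = {8, 19, 30}
9 + H = {9, 20, 31}
10 + H = {10, 21, 32}

Cosets: 0+H={0,11,22}; 1+H={1,12,23}; 2+H={2,13,24}; 3+H={3,14,25}; 4+H={4,15,26}; 5+H={5,16,27}; 6+H={6,17,28}; 7+H={7,18,29}; 8+H={8,19,30}; 9+H={9,20,31}; 10+H={10,21,32}


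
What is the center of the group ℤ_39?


Z(G) = {g ∈ G | gx = xg for all x ∈ G}
ℤ_39 is abelian, so Z(G) = G

Z(ℤ_39) = ℤ_39


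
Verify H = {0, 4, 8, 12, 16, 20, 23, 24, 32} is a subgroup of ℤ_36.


Subgroup test for H = {0, 4, 8, 12, 16, 20, 23, 24, 32} in (ℤ_36, +):
(1) 0 ∈ H? Yes
(2) Closure: for all a,b ∈ H, (a+b) mod 36 ∈ H? No  [counterexample: 4 + 23 = 27 ∉ H]
(3) Inverses: for all a ∈ H, -a mod 36 ∈ H? No

No, H is not a subgroup of ℤ_36


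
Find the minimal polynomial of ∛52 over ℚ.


∛52 satisfies x³ - 52 = 0, irreducible over ℚ (no rational root; 52 is not a perfect cube)

Minimal polynomial: x³ - 52


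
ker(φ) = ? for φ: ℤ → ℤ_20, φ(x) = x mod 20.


Kernel = preimage of identity
ker(φ) = {x ∈ ℤ : x ≡ 0 (mod 20)} = 20ℤ = {0, ±20, ±40, ...}

ker(φ) = 20ℤ


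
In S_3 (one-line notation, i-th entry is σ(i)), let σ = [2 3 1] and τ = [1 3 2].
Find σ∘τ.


σ∘τ: apply τ first, then σ
1 →τ 1 →σ 2
2 →τ 3 →σ 1
3 →τ 2 →σ 3

σ∘τ = [2 1 3]


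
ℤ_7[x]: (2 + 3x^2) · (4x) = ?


Expand and collect like terms; reduce coefficients mod 7:
x^0: 2·0 = 0 ≡ 0 (mod 7)
x^1: 2·4 + 0·0 = 8 ≡ 1 (mod 7)
x^2: 0·4 + 3·0 = 0 ≡ 0 (mod 7)
x^3: 3·4 = 12 ≡ 5 (mod 7)
Result: x + 5x^3

f · g = x + 5x^3


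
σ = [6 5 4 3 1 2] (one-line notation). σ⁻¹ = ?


To find σ⁻¹, swap domain and range:
σ(1) = 6 → σ⁻¹(6) = 1
σ(2) = 5 → σ⁻¹(5) = 2
σ(3) = 4 → σ⁻¹(4) = 3
σ(4) = 3 → σ⁻¹(3) = 4
σ(5) = 1 → σ⁻¹(1) = 5
σ(6) = 2 → σ⁻¹(2) = 6

σ⁻¹ = [5 6 4 3 2 1]


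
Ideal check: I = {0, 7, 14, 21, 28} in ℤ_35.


Check ideal conditions for I = {0, 7, 14, 21, 28} in ℤ_35:
(1) I is an additive subgroup? Yes
(2) For r ∈ ℤ_35 and a ∈ I: r·a ∈ I? Yes

Yes, I is an ideal of ℤ_35


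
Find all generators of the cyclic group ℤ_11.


g generates ℤ_n iff gcd(g,n) = 1
Checking each g ∈ {1,...,10}:
gcd(1,11) = 1
gcd(2,11) = 1
gcd(3,11) = 1
gcd(4,11) = 1
gcd(5,11) = 1
gcd(6,11) = 1
gcd(7,11) = 1
gcd(8,11) = 1
gcd(9,11) = 1
gcd(10,11) = 1
Generators: {1, 2, 3, 4, 5, 6, 7, 8, 9, 10}
Number of generators = φ(11) = 10

Generators of ℤ_11 = {1, 2, 3, 4, 5, 6, 7, 8, 9, 10}


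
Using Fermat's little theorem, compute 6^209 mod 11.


Fermat's little theorem: if p is prime and gcd(a,p)=1, then a^(p-1) ≡ 1 (mod p)
p = 11 is prime, gcd(6,11) = 1
Reduce exponent: 209 mod 10 = 9
So 6^209 ≡ 6^9 (mod 11)
6^9 mod 11 = 2

6^209 ≡ 2 (mod 11)


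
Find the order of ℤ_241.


ℤ_n has n elements.

|ℤ_241| = 241


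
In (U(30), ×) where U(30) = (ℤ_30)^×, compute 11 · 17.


Operation: multiplication mod 30
11 · 17 = (a × b) mod 30 with a = 11, b = 17

11 · 17 = 7


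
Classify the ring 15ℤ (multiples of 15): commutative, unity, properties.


15ℤ is a commutative ring under +,× but has no multiplicative identity (1 ∉ 15ℤ); it has no zero divisors, but without unity it is not an integral domain
Commutative: Yes
Integral domain: No
Has unity: No

15ℤ (multiples of 15): Commutative=Yes, Unity=No


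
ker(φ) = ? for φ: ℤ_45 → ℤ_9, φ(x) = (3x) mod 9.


Kernel = preimage of identity
ker(φ) = {x ∈ ℤ_45 : 3x ≡ 0 (mod 9)}. Since 9 | 45, φ is well-defined. The kernel is the cyclic subgroup ⟨3⟩ of ℤ_45 (order 15), i.e. {0, 3, 6, 9, 12, 15, 18, 21, 24, 27, 30, 33, 36, 39, 42}

ker(φ) = {0, 3, 6, 9, 12, 15, 18, 21, 24, 27, 30, 33, 36, 39, 42}


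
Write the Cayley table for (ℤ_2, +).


Elements: {0, 1}
Operation: addition mod 2
Entry (a, b) = (a + b) mod 2

Cayley table:
  | 0 | 1
0 | 0 | 1
1 | 1 | 0


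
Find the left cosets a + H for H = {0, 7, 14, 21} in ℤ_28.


H = {0, 7, 14, 21}, |H| = 4
Number of cosets = |G|/|H| = 28/4 = 7
0 + H = {0, 7, 14, 21}
1 + H = {1, 8, 15, 22}
2 + H = {2, 9, 16, 23}
3 + H = {3, 10, 17, 24}
4 + H = {4, 11, 18, 25}
5 + H = {5, 12, 19, 26}
6 + H = {6, 13, 20, 27}

Cosets: 0+H={0,7,14,21}; 1+H={1,8,15,22}; 2+H={2,9,16,23}; 3+H={3,10,17,24}; 4+H={4,11,18,25}; 5+H={5,12,19,26}; 6+H={6,13,20,27}


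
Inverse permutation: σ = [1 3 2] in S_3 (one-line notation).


To find σ⁻¹, swap domain and range:
σ(1) = 1 → σ⁻¹(1) = 1
σ(2) = 3 → σ⁻¹(3) = 2
σ(3) = 2 → σ⁻¹(2) = 3

σ⁻¹ = [1 3 2]


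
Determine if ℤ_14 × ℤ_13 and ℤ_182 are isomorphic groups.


Comparing ℤ_14 × ℤ_13 and ℤ_182:
gcd(14,13) = 1, so ℤ_14 × ℤ_13 ≅ ℤ_182 (CRT)

Yes, ℤ_14 × ℤ_13 ≅ ℤ_182


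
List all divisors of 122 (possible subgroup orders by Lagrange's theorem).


Lagrange's theorem: |H| divides |G|
|G| = 122
Divisors of 122: 1, 2, 61, 122

Possible subgroup orders: {1, 2, 61, 122}


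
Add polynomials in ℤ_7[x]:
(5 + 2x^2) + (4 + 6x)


Add coefficients mod 7:
x^0: 5 + 4 = 2 (mod 7)
x^1: 0 + 6 = 6 (mod 7)
x^2: 2 + 0 = 2 (mod 7)
Result: 2 + 6x + 2x^2

f + g = 2 + 6x + 2x^2


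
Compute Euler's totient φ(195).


Factor n: 195 = 3 × 5 × 13
φ(n) = n · ∏(1 - 1/p) over distinct primes p | n
φ(195) = 195 · (1 - 1/3) · (1 - 1/5) · (1 - 1/13) = 96

φ(195) = 96


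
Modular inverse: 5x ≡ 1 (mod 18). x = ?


Use the extended Euclidean algorithm to write 1 = 5·s + 18·t; then s mod 18 is the inverse.
Euclidean algorithm:
  5 = 0·18 + 5
  18 = 3·5 + 3
  5 = 1·3 + 2
  3 = 1·2 + 1
  2 = 2·1 + 0
gcd(5,18) = 1
Back-substitution gives: 5·(-7) + 18·(2) = 1
So 5⁻¹ ≡ -7 ≡ 11 (mod 18)
Check: 5 × 11 = 55 ≡ 1 (mod 18) ✓

5⁻¹ ≡ 11 (mod 18)


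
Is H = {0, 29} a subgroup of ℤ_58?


Subgroup test for H = {0, 29} in (ℤ_58, +):
(1) 0 ∈ H? Yes
(2) Closure: for all a,b ∈ H, (a+b) mod 58 ∈ H? Yes
(3) Inverses: for all a ∈ H, -a mod 58 ∈ H? Yes

Yes, H is a subgroup of ℤ_58


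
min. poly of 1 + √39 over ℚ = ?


Let α = 1 + √39. Then α - 1 = √39, so (α - 1)² = 39, giving α² - 2α - 38 = 0. Degree 2 and α ∉ ℚ, so this is the minimal polynomial.

Minimal polynomial: x² - 2x - 38


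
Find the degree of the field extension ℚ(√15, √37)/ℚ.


[ℚ(√15,√37):ℚ] = [ℚ(√15,√37):ℚ(√15)]·[ℚ(√15):ℚ] = 2·2 = 4

[ℚ(√15, √37)/ℚ] = 4


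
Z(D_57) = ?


Z(G) = {g ∈ G | gx = xg for all x ∈ G}
For odd n, Z(D_n) = {e}: no nontrivial rotation commutes with all reflections

Z(D_57) = {e}


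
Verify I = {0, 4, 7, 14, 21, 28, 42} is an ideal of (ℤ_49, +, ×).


Check ideal conditions for I = {0, 4, 7, 14, 21, 28, 42} in ℤ_49:
(1) I is an additive subgroup? No
(2) For r ∈ ℤ_49 and a ∈ I: r·a ∈ I? No  [counterexample: r=2, a=4, r·a mod 49 = 8 ∉ I]

No, I is not an ideal of ℤ_49


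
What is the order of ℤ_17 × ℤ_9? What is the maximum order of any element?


|ℤ_17 × ℤ_9| = 17 × 9 = 153
Max element order = lcm(17,9) = 153
Cyclic? Yes (gcd=1)

|ℤ_17×ℤ_9| = 153, max element order = 153


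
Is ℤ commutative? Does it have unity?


integers form a commutative ring with unity 1; no zero divisors
Commutative: Yes
Integral domain: Yes
Has unity: Yes

ℤ: Commutative=Yes, Unity=Yes


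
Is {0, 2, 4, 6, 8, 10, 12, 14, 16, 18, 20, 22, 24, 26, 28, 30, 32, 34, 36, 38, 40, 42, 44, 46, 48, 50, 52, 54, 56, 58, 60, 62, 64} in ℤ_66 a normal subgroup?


H = {0, 2, 4, 6, 8, 10, 12, 14, 16, 18, 20, 22, 24, 26, 28, 30, 32, 34, 36, 38, 40, 42, 44, 46, 48, 50, 52, 54, 56, 58, 60, 62, 64} in ℤ_66
ℤ_66 is abelian; every subgroup of an abelian group is normal

Yes, normal subgroup


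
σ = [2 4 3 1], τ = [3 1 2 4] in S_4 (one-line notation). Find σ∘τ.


σ∘τ: apply τ first, then σ
1 →τ 3 →σ 3
2 →τ 1 →σ 2
3 →τ 2 →σ 4
4 →τ 4 →σ 1

σ∘τ = [3 2 4 1]


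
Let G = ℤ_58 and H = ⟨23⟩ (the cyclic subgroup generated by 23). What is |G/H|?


|⟨23⟩| = n / gcd(23, 58) = 58 / 1 = 58
H is normal (ℤ_58 is abelian).
|G/H| = |G| / |H| = 58 / 58 = 1

|G/H| = 1


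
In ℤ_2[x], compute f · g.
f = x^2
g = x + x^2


Expand and collect like terms; reduce coefficients mod 2:
x^0: 0·0 = 0 ≡ 0 (mod 2)
x^1: 0·1 + 0·0 = 0 ≡ 0 (mod 2)
x^2: 0·1 + 0·1 + 1·0 = 0 ≡ 0 (mod 2)
x^3: 0·1 + 1·1 = 1 ≡ 1 (mod 2)
x^4: 1·1 = 1 ≡ 1 (mod 2)
Result: x^3 + x^4

f · g = x^3 + x^4


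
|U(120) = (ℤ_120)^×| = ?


U(n) is the group of units mod n; |U(n)| = φ(n)
|U(120)| = φ(120) = 32

|U(120) = (ℤ_120)^×| = 32


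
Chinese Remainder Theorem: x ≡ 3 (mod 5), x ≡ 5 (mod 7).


m₁ = 5, m₂ = 7, gcd = 1, so CRT applies. M = m₁·m₂ = 35
Let M₁ = M/m₁ = 7, M₂ = M/m₂ = 5
Find y₁ ≡ M₁⁻¹ (mod m₁): 7⁻¹ ≡ 3 (mod 5)
Find y₂ ≡ M₂⁻¹ (mod m₂): 5⁻¹ ≡ 3 (mod 7)
x = a₁·M₁·y₁ + a₂·M₂·y₂ = 3·7·3 + 5·5·3 = 138
Reduce mod 35: x ≡ 33
Check: 33 mod 5 = 3 ✓, 33 mod 7 = 5 ✓

x ≡ 33 (mod 35)


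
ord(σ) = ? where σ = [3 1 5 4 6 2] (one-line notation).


Cycle decomposition: (1 3 5 6 2)
Cycle lengths: 5
Order = lcm(5) = 5

ord(σ) = 5


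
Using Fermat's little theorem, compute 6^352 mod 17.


Fermat's little theorem: if p is prime and gcd(a,p)=1, then a^(p-1) ≡ 1 (mod p)
p = 17 is prime, gcd(6,17) = 1
Reduce exponent: 352 mod 16 = 0
So 6^352 ≡ 6^0 (mod 17)
6^0 = 1

6^352 ≡ 1 (mod 17)


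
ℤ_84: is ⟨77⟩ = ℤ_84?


g generates ℤ_n iff gcd(g, n) = 1
gcd(77, 84) = 7
Since gcd = 7 ≠ 1, ⟨77⟩ has order 12 < 84, so 77 is not a generator.

No, 77 does not generate ℤ_84


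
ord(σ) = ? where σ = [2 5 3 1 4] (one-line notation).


Cycle decomposition: (1 2 5 4)
Cycle lengths: 4
Order = lcm(4) = 4

ord(σ) = 4


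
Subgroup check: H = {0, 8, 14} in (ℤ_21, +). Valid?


Subgroup test for H = {0, 8, 14} in (ℤ_21, +):
(1) 0 ∈ H? Yes
(2) Closure: for all a,b ∈ H, (a+b) mod 21 ∈ H? No  [counterexample: 8 + 8 = 16 ∉ H]
(3) Inverses: for all a ∈ H, -a mod 21 ∈ H? No

No, H is not a subgroup of ℤ_21


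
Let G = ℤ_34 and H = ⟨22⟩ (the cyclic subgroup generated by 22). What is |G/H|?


|⟨22⟩| = n / gcd(22, 34) = 34 / 2 = 17
H is normal (ℤ_34 is abelian).
|G/H| = |G| / |H| = 34 / 17 = 2

|G/H| = 2


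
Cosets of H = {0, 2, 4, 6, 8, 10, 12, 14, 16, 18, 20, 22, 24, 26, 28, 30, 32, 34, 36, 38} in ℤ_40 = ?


H = {0, 2, 4, 6, 8, 10, 12, 14, 16, 18, 20, 22, 24, 26, 28, 30, 32, 34, 36, 38}, |H| = 20
Number of cosets = |G|/|H| = 40/20 = 2
0 + H = {0, 2, 4, 6, 8, 10, 12, 14, 16, 18, 20, 22, 24, 26, 28, 30, 32, 34, 36, 38}
1 + H = {1, 3, 5, 7, 9, 11, 13, 15, 17, 19, 21, 23, 25, 27, 29, 31, 33, 35, 37, 39}

Cosets: 0+H={0,2,4,6,8,10,12,14,16,18,20,22,24,26,28,30,32,34,36,38}; 1+H={1,3,5,7,9,11,13,15,17,19,21,23,25,27,29,31,33,35,37,39}


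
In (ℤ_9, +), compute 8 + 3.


Operation: addition mod 9
8 + 3 = (a + b) mod 9 with a = 8, b = 3

8 + 3 = 2


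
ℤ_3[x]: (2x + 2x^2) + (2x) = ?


Add coefficients mod 3:
x^0: 0 + 0 = 0 (mod 3)
x^1: 2 + 2 = 1 (mod 3)
x^2: 2 + 0 = 2 (mod 3)
Result: x + 2x^2

f + g = x + 2x^2


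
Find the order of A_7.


|A_n| = n!/2 (even permutations)
|A_7| = 7!/2 = 5040/2 = 2520

|A_7| = 2520


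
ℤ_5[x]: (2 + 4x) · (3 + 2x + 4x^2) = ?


Expand and collect like terms; reduce coefficients mod 5:
x^0: 2·3 = 6 ≡ 1 (mod 5)
x^1: 2·2 + 4·3 = 16 ≡ 1 (mod 5)
x^2: 2·4 + 4·2 = 16 ≡ 1 (mod 5)
x^3: 4·4 = 16 ≡ 1 (mod 5)
Result: 1 + x + x^2 + x^3

f · g = 1 + x + x^2 + x^3


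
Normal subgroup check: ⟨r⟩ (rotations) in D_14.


H = ⟨r⟩ (rotations) in D_14
The rotation subgroup ⟨r⟩ has index 2 in D_14, so it is normal

Yes, normal subgroup


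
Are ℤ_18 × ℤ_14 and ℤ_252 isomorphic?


Comparing ℤ_18 × ℤ_14 and ℤ_252:
gcd(18,14) = 2 ≠ 1. Max element order in ℤ_18×ℤ_14 is lcm(18,14) = 126 < 252, so it has no element of order 252

No, ℤ_18 × ℤ_14 ≇ ℤ_252


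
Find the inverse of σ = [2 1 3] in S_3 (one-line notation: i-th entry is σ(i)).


To find σ⁻¹, swap domain and range:
σ(1) = 2 → σ⁻¹(2) = 1
σ(2) = 1 → σ⁻¹(1) = 2
σ(3) = 3 → σ⁻¹(3) = 3

σ⁻¹ = [2 1 3]


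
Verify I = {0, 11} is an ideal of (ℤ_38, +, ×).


Check ideal conditions for I = {0, 11} in ℤ_38:
(1) I is an additive subgroup? No
(2) For r ∈ ℤ_38 and a ∈ I: r·a ∈ I? No  [counterexample: r=2, a=11, r·a mod 38 = 22 ∉ I]

No, I is not an ideal of ℤ_38


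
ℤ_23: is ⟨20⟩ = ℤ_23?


g generates ℤ_n iff gcd(g, n) = 1
gcd(20, 23) = 1
Since gcd = 1, 20 is a generator.

Yes, 20 generates ℤ_23


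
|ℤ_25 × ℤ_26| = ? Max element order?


|ℤ_25 × ℤ_26| = 25 × 26 = 650
Max element order = lcm(25,26) = 650
Cyclic? Yes (gcd=1)

|ℤ_25×ℤ_26| = 650, max element order = 650


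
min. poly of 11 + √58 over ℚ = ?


Let α = 11 + √58. Then α - 11 = √58, so (α - 11)² = 58, giving α² - 22α + 63 = 0. Degree 2 and α ∉ ℚ, so this is the minimal polynomial.

Minimal polynomial: x² - 22x + 63


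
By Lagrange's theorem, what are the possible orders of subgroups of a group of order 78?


Lagrange's theorem: |H| divides |G|
|G| = 78
Divisors of 78: 1, 2, 3, 6, 13, 26, 39, 78

Possible subgroup orders: {1, 2, 3, 6, 13, 26, 39, 78}


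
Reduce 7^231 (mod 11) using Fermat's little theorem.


Fermat's little theorem: if p is prime and gcd(a,p)=1, then a^(p-1) ≡ 1 (mod p)
p = 11 is prime, gcd(7,11) = 1
Reduce exponent: 231 mod 10 = 1
So 7^231 ≡ 7^1 (mod 11)
7^1 mod 11 = 7

7^231 ≡ 7 (mod 11)


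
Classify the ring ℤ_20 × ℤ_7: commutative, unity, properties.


Direct product ring; commutative with unity (1,1); but (1,0)·(0,1) = (0,0) gives zero divisors, so not an integral domain
Commutative: Yes
Integral domain: No
Has unity: Yes

ℤ_20 × ℤ_7: Commutative=Yes, Unity=Yes


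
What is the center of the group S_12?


Z(G) = {g ∈ G | gx = xg for all x ∈ G}
S_n is non-abelian for n ≥ 3; Z(S_12) is trivial

Z(S_12) = {e}


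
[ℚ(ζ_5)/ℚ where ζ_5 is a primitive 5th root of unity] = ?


[ℚ(ζ_n):ℚ] = deg Φ_n(x) = φ(n). Here φ(5) = 4

[ℚ(ζ_5)/ℚ where ζ_5 is a primitive 5th root of unity] = 4


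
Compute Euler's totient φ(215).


Factor n: 215 = 5 × 43
φ(n) = n · ∏(1 - 1/p) over distinct primes p | n
φ(215) = 215 · (1 - 1/5) · (1 - 1/43) = 168

φ(215) = 168


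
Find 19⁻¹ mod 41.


Use the extended Euclidean algorithm to write 1 = 19·s + 41·t; then s mod 41 is the inverse.
Euclidean algorithm:
  19 = 0·41 + 19
  41 = 2·19 + 3
  19 = 6·3 + 1
  3 = 3·1 + 0
gcd(19,41) = 1
Back-substitution gives: 19·(13) + 41·(-6) = 1
So 19⁻¹ ≡ 13 ≡ 13 (mod 41)
Check: 19 × 13 = 247 ≡ 1 (mod 41) ✓

19⁻¹ ≡ 13 (mod 41)


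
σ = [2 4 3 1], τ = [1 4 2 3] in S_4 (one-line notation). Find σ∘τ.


σ∘τ: apply τ first, then σ
1 →τ 1 →σ 2
2 →τ 4 →σ 1
3 →τ 2 →σ 4
4 →τ 3 →σ 3

σ∘τ = [2 1 4 3]


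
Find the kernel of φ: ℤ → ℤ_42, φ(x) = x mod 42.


Kernel = preimage of identity
ker(φ) = {x ∈ ℤ : x ≡ 0 (mod 42)} = 42ℤ = {0, ±42, ±84, ...}

ker(φ) = 42ℤ


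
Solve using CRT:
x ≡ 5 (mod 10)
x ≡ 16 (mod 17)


m₁ = 10, m₂ = 17, gcd = 1, so CRT applies. M = m₁·m₂ = 170
Let M₁ = M/m₁ = 17, M₂ = M/m₂ = 10
Find y₁ ≡ M₁⁻¹ (mod m₁): 17⁻¹ ≡ 3 (mod 10)
Find y₂ ≡ M₂⁻¹ (mod m₂): 10⁻¹ ≡ 12 (mod 17)
x = a₁·M₁·y₁ + a₂·M₂·y₂ = 5·17·3 + 16·10·12 = 2175
Reduce mod 170: x ≡ 135
Check: 135 mod 10 = 5 ✓, 135 mod 17 = 16 ✓

x ≡ 135 (mod 170)


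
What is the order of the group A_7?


|A_n| = n!/2 (even permutations)
|A_7| = 7!/2 = 5040/2 = 2520

|A_7| = 2520


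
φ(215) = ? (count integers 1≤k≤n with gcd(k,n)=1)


Factor n: 215 = 5 × 43
φ(n) = n · ∏(1 - 1/p) over distinct primes p | n
φ(215) = 215 · (1 - 1/5) · (1 - 1/43) = 168

φ(215) = 168


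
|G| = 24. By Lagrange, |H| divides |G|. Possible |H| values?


Lagrange's theorem: |H| divides |G|
|G| = 24
Divisors of 24: 1, 2, 3, 4, 6, 8, 12, 24

Possible subgroup orders: {1, 2, 3, 4, 6, 8, 12, 24}


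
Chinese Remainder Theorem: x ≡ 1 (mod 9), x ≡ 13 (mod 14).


m₁ = 9, m₂ = 14, gcd = 1, so CRT applies. M = m₁·m₂ = 126
Let M₁ = M/m₁ = 14, M₂ = M/m₂ = 9
Find y₁ ≡ M₁⁻¹ (mod m₁): 14⁻¹ ≡ 2 (mod 9)
Find y₂ ≡ M₂⁻¹ (mod m₂): 9⁻¹ ≡ 11 (mod 14)
x = a₁·M₁·y₁ + a₂·M₂·y₂ = 1·14·2 + 13·9·11 = 1315
Reduce mod 126: x ≡ 55
Check: 55 mod 9 = 1 ✓, 55 mod 14 = 13 ✓

x ≡ 55 (mod 126)


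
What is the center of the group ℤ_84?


Z(G) = {g ∈ G | gx = xg for all x ∈ G}
ℤ_84 is abelian, so Z(G) = G

Z(ℤ_84) = ℤ_84


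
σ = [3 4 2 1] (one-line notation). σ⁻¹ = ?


To find σ⁻¹, swap domain and range:
σ(1) = 3 → σ⁻¹(3) = 1
σ(2) = 4 → σ⁻¹(4) = 2
σ(3) = 2 → σ⁻¹(2) = 3
σ(4) = 1 → σ⁻¹(1) = 4

σ⁻¹ = [4 3 1 2]


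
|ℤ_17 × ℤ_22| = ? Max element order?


|ℤ_17 × ℤ_22| = 17 × 22 = 374
Max element order = lcm(17,22) = 374
Cyclic? Yes (gcd=1)

|ℤ_17×ℤ_22| = 374, max element order = 374


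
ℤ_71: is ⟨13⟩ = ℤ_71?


g generates ℤ_n iff gcd(g, n) = 1
gcd(13, 71) = 1
Since gcd = 1, 13 is a generator.

Yes, 13 generates ℤ_71


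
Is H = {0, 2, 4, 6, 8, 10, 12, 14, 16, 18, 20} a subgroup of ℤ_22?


Subgroup test for H = {0, 2, 4, 6, 8, 10, 12, 14, 16, 18, 20} in (ℤ_22, +):
(1) 0 ∈ H? Yes
(2) Closure: for all a,b ∈ H, (a+b) mod 22 ∈ H? Yes
(3) Inverses: for all a ∈ H, -a mod 22 ∈ H? Yes

Yes, H is a subgroup of ℤ_22


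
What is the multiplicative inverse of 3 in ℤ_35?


Use the extended Euclidean algorithm to write 1 = 3·s + 35·t; then s mod 35 is the inverse.
Euclidean algorithm:
  3 = 0·35 + 3
  35 = 11·3 + 2
  3 = 1·2 + 1
  2 = 2·1 + 0
gcd(3,35) = 1
Back-substitution gives: 3·(12) + 35·(-1) = 1
So 3⁻¹ ≡ 12 ≡ 12 (mod 35)
Check: 3 × 12 = 36 ≡ 1 (mod 35) ✓

3⁻¹ ≡ 12 (mod 35)


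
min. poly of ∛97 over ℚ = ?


∛97 satisfies x³ - 97 = 0, irreducible over ℚ (no rational root; 97 is not a perfect cube)

Minimal polynomial: x³ - 97


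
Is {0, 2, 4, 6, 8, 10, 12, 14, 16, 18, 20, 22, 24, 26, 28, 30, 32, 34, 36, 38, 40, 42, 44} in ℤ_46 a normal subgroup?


H = {0, 2, 4, 6, 8, 10, 12, 14, 16, 18, 20, 22, 24, 26, 28, 30, 32, 34, 36, 38, 40, 42, 44} in ℤ_46
ℤ_46 is abelian; every subgroup of an abelian group is normal

Yes, normal subgroup


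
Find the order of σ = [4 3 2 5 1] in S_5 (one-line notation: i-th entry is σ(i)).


Cycle decomposition: (1 4 5) (2 3)
Cycle lengths: 3, 2
Order = lcm(3, 2) = 6

ord(σ) = 6


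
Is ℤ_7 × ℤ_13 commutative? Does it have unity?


Direct product ring; commutative with unity (1,1); but (1,0)·(0,1) = (0,0) gives zero divisors, so not an integral domain
Commutative: Yes
Integral domain: No
Has unity: Yes

ℤ_7 × ℤ_13: Commutative=Yes, Unity=Yes


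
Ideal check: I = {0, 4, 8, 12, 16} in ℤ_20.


Check ideal conditions for I = {0, 4, 8, 12, 16} in ℤ_20:
(1) I is an additive subgroup? Yes
(2) For r ∈ ℤ_20 and a ∈ I: r·a ∈ I? Yes

Yes, I is an ideal of ℤ_20


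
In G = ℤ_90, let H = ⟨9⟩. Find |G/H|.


|⟨9⟩| = n / gcd(9, 90) = 90 / 9 = 10
H is normal (ℤ_90 is abelian).
|G/H| = |G| / |H| = 90 / 10 = 9

|G/H| = 9


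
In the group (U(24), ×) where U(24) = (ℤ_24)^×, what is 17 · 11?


Operation: multiplication mod 24
17 · 11 = (a × b) mod 24 with a = 17, b = 11

17 · 11 = 19


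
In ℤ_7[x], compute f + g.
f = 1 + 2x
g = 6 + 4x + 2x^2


Add coefficients mod 7:
x^0: 1 + 6 = 0 (mod 7)
x^1: 2 + 4 = 6 (mod 7)
x^2: 0 + 2 = 2 (mod 7)
Result: 6x + 2x^2

f + g = 6x + 2x^2


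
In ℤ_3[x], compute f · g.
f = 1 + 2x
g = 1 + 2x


Expand and collect like terms; reduce coefficients mod 3:
x^0: 1·1 = 1 ≡ 1 (mod 3)
x^1: 1·2 + 2·1 = 4 ≡ 1 (mod 3)
x^2: 2·2 = 4 ≡ 1 (mod 3)
Result: 1 + x + x^2

f · g = 1 + x + x^2


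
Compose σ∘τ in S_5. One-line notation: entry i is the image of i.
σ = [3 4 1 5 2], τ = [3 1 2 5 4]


σ∘τ: apply τ first, then σ
1 →τ 3 →σ 1
2 →τ 1 →σ 3
3 →τ 2 →σ 4
4 →τ 5 →σ 2
5 →τ 4 →σ 5

σ∘τ = [1 3 4 2 5]


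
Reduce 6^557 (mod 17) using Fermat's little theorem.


Fermat's little theorem: if p is prime and gcd(a,p)=1, then a^(p-1) ≡ 1 (mod p)
p = 17 is prime, gcd(6,17) = 1
Reduce exponent: 557 mod 16 = 13
So 6^557 ≡ 6^13 (mod 17)
6^13 mod 17 = 10

6^557 ≡ 10 (mod 17)


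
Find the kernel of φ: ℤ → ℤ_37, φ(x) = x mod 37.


Kernel = preimage of identity
ker(φ) = {x ∈ ℤ : x ≡ 0 (mod 37)} = 37ℤ = {0, ±37, ±74, ...}

ker(φ) = 37ℤ


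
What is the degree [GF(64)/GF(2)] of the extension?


GF(64) = GF(2^6), so the extension degree is 6

[GF(64)/GF(2)] = 6


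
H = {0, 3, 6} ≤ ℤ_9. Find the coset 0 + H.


0 + H = {0 + h (mod 9) : h ∈ H}
0+0=0, 0+3=3, 0+6=6

0 + H = {0, 3, 6}


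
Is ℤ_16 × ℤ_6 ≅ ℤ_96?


Comparing ℤ_16 × ℤ_6 and ℤ_96:
gcd(16,6) = 2 ≠ 1. Max element order in ℤ_16×ℤ_6 is lcm(16,6) = 48 < 96, so it has no element of order 96

No, ℤ_16 × ℤ_6 ≇ ℤ_96


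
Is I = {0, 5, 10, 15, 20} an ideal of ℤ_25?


Check ideal conditions for I = {0, 5, 10, 15, 20} in ℤ_25:
(1) I is an additive subgroup? Yes
(2) For r ∈ ℤ_25 and a ∈ I: r·a ∈ I? Yes

Yes, I is an ideal of ℤ_25


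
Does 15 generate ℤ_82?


g generates ℤ_n iff gcd(g, n) = 1
gcd(15, 82) = 1
Since gcd = 1, 15 is a generator.

Yes, 15 generates ℤ_82


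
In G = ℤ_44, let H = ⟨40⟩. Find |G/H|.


|⟨40⟩| = n / gcd(40, 44) = 44 / 4 = 11
H is normal (ℤ_44 is abelian).
|G/H| = |G| / |H| = 44 / 11 = 4

|G/H| = 4


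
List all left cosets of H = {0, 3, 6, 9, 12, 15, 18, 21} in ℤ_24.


H = {0, 3, 6, 9, 12, 15, 18, 21}, |H| = 8
Number of cosets = |G|/|H| = 24/8 = 3
0 + H = {0, 3, 6, 9, 12, 15, 18, 21}
1 + H = {1, 4, 7, 10, 13, 16, 19, 22}
2 + H = {2, 5, 8, 11, 14, 17, 20, 23}

Cosets: 0+H={0,3,6,9,12,15,18,21}; 1+H={1,4,7,10,13,16,19,22}; 2+H={2,5,8,11,14,17,20,23}


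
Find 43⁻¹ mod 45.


Use the extended Euclidean algorithm to write 1 = 43·s + 45·t; then s mod 45 is the inverse.
Euclidean algorithm:
  43 = 0·45 + 43
  45 = 1·43 + 2
  43 = 21·2 + 1
  2 = 2·1 + 0
gcd(43,45) = 1
Back-substitution gives: 43·(22) + 45·(-21) = 1
So 43⁻¹ ≡ 22 ≡ 22 (mod 45)
Check: 43 × 22 = 946 ≡ 1 (mod 45) ✓

43⁻¹ ≡ 22 (mod 45)


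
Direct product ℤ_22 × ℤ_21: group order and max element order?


|ℤ_22 × ℤ_21| = 22 × 21 = 462
Max element order = lcm(22,21) = 462
Cyclic? Yes (gcd=1)

|ℤ_22×ℤ_21| = 462, max element order = 462


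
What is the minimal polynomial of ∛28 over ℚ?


∛28 satisfies x³ - 28 = 0, irreducible over ℚ (no rational root; 28 is not a perfect cube)

Minimal polynomial: x³ - 28


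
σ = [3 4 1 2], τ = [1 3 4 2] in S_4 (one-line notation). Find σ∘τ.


σ∘τ: apply τ first, then σ
1 →τ 1 →σ 3
2 →τ 3 →σ 1
3 →τ 4 →σ 2
4 →τ 2 →σ 4

σ∘τ = [3 1 2 4]


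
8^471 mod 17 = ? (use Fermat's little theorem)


Fermat's little theorem: if p is prime and gcd(a,p)=1, then a^(p-1) ≡ 1 (mod p)
p = 17 is prime, gcd(8,17) = 1
Reduce exponent: 471 mod 16 = 7
So 8^471 ≡ 8^7 (mod 17)
8^7 mod 17 = 15

8^471 ≡ 15 (mod 17)


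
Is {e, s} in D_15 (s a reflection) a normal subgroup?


H = {e, s} in D_15 (s a reflection)
r·s·r⁻¹ = sr⁻² ≠ s for n ≥ 3, so {e, s} is not closed under conjugation

No, not a normal subgroup


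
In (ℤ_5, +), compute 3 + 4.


Operation: addition mod 5
3 + 4 = (a + b) mod 5 with a = 3, b = 4

3 + 4 = 2


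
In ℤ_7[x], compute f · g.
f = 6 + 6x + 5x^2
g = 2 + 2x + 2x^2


Expand and collect like terms; reduce coefficients mod 7:
x^0: 6·2 = 12 ≡ 5 (mod 7)
x^1: 6·2 + 6·2 = 24 ≡ 3 (mod 7)
x^2: 6·2 + 6·2 + 5·2 = 34 ≡ 6 (mod 7)
x^3: 6·2 + 5·2 = 22 ≡ 1 (mod 7)
x^4: 5·2 = 10 ≡ 3 (mod 7)
Result: 5 + 3x + 6x^2 + x^3 + 3x^4

f · g = 5 + 3x + 6x^2 + x^3 + 3x^4


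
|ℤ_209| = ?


ℤ_n has n elements.

|ℤ_209| = 209


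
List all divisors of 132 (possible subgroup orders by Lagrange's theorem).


Lagrange's theorem: |H| divides |G|
|G| = 132
Divisors of 132: 1, 2, 3, 4, 6, 11, 12, 22, 33, 44, 66, 132

Possible subgroup orders: {1, 2, 3, 4, 6, 11, 12, 22, 33, 44, 66, 132}


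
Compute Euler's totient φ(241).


Factor n: 241 = 241
φ(n) = n · ∏(1 - 1/p) over distinct primes p | n
φ(241) = 241 · (1 - 1/241) = 240

φ(241) = 240


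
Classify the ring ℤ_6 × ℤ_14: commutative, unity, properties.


Direct product ring; commutative with unity (1,1); but (1,0)·(0,1) = (0,0) gives zero divisors, so not an integral domain
Commutative: Yes
Integral domain: No
Has unity: Yes

ℤ_6 × ℤ_14: Commutative=Yes, Unity=Yes


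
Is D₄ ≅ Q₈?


Comparing D₄ and Q₈:
D₄ has 5 elements of order 2; Q₈ has only 1

No, D₄ ≇ Q₈


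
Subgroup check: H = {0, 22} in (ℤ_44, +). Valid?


Subgroup test for H = {0, 22} in (ℤ_44, +):
(1) 0 ∈ H? Yes
(2) Closure: for all a,b ∈ H, (a+b) mod 44 ∈ H? Yes
(3) Inverses: for all a ∈ H, -a mod 44 ∈ H? Yes

Yes, H is a subgroup of ℤ_44


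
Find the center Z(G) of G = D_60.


Z(G) = {g ∈ G | gx = xg for all x ∈ G}
For even n, Z(D_n) = {e, r^(n/2)}: the 180° rotation r^30 commutes with every reflection and rotation

Z(D_60) = {e, r^30}


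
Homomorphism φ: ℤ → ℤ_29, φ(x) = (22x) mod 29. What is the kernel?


Kernel = preimage of identity
ker(φ) = {x ∈ ℤ : 22x ≡ 0 (mod 29)}. gcd(22,29) = 1, so 22x ≡ 0 (mod 29) ⟺ x ≡ 0 (mod 29/1 = 29). Hence ker(φ) = 29ℤ

ker(φ) = 29ℤ


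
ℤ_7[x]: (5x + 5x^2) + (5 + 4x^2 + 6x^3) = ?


Add coefficients mod 7:
x^0: 0 + 5 = 5 (mod 7)
x^1: 5 + 0 = 5 (mod 7)
x^2: 5 + 4 = 2 (mod 7)
x^3: 0 + 6 = 6 (mod 7)
Result: 5 + 5x + 2x^2 + 6x^3

f + g = 5 + 5x + 2x^2 + 6x^3


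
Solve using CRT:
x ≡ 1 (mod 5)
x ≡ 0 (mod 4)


m₁ = 5, m₂ = 4, gcd = 1, so CRT applies. M = m₁·m₂ = 20
Let M₁ = M/m₁ = 4, M₂ = M/m₂ = 5
Find y₁ ≡ M₁⁻¹ (mod m₁): 4⁻¹ ≡ 4 (mod 5)
Find y₂ ≡ M₂⁻¹ (mod m₂): 5⁻¹ ≡ 1 (mod 4)
x = a₁·M₁·y₁ + a₂·M₂·y₂ = 1·4·4 + 0·5·1 = 16
Reduce mod 20: x ≡ 16
Check: 16 mod 5 = 1 ✓, 16 mod 4 = 0 ✓

x ≡ 16 (mod 20)


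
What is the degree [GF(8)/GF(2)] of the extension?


GF(8) = GF(2^3), so the extension degree is 3

[GF(8)/GF(2)] = 3


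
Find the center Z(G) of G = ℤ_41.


Z(G) = {g ∈ G | gx = xg for all x ∈ G}
ℤ_41 is abelian, so Z(G) = G

Z(ℤ_41) = ℤ_41


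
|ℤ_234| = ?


ℤ_n has n elements.

|ℤ_234| = 234


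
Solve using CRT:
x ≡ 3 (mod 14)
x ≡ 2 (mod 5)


m₁ = 14, m₂ = 5, gcd = 1, so CRT applies. M = m₁·m₂ = 70
Let M₁ = M/m₁ = 5, M₂ = M/m₂ = 14
Find y₁ ≡ M₁⁻¹ (mod m₁): 5⁻¹ ≡ 3 (mod 14)
Find y₂ ≡ M₂⁻¹ (mod m₂): 14⁻¹ ≡ 4 (mod 5)
x = a₁·M₁·y₁ + a₂·M₂·y₂ = 3·5·3 + 2·14·4 = 157
Reduce mod 70: x ≡ 17
Check: 17 mod 14 = 3 ✓, 17 mod 5 = 2 ✓

x ≡ 17 (mod 70)


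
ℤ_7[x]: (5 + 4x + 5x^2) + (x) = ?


Add coefficients mod 7:
x^0: 5 + 0 = 5 (mod 7)
x^1: 4 + 1 = 5 (mod 7)
x^2: 5 + 0 = 5 (mod 7)
Result: 5 + 5x + 5x^2

f + g = 5 + 5x + 5x^2


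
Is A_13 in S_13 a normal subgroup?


H = A_13 in S_13
A_13 has index 2 in S_13, and every subgroup of index 2 is normal

Yes, normal subgroup


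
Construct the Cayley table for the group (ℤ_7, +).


Elements: {0, 1, 2, 3, 4, 5, 6}
Operation: addition mod 7
Entry (a, b) = (a + b) mod 7

Cayley table:
  | 0 | 1 | 2 | 3 | 4 | 5 | 6
0 | 0 | 1 | 2 | 3 | 4 | 5 | 6
1 | 1 | 2 | 3 | 4 | 5 | 6 | 0
2 | 2 | 3 | 4 | 5 | 6 | 0 | 1
3 | 3 | 4 | 5 | 6 | 0 | 1 | 2
4 | 4 | 5 | 6 | 0 | 1 | 2 | 3
5 | 5 | 6 | 0 | 1 | 2 | 3 | 4
6 | 6 | 0 | 1 | 2 | 3 | 4 | 5


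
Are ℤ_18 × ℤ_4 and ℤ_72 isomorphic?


Comparing ℤ_18 × ℤ_4 and ℤ_72:
gcd(18,4) = 2 ≠ 1. Max element order in ℤ_18×ℤ_4 is lcm(18,4) = 36 < 72, so it has no element of order 72

No, ℤ_18 × ℤ_4 ≇ ℤ_72


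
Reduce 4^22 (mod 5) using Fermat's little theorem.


Fermat's little theorem: if p is prime and gcd(a,p)=1, then a^(p-1) ≡ 1 (mod p)
p = 5 is prime, gcd(4,5) = 1
Reduce exponent: 22 mod 4 = 2
So 4^22 ≡ 4^2 (mod 5)
4^2 mod 5 = 1

4^22 ≡ 1 (mod 5)


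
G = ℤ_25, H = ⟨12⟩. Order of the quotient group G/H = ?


|⟨12⟩| = n / gcd(12, 25) = 25 / 1 = 25
H is normal (ℤ_25 is abelian).
|G/H| = |G| / |H| = 25 / 25 = 1

|G/H| = 1


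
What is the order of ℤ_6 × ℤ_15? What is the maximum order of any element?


|ℤ_6 × ℤ_15| = 6 × 15 = 90
Max element order = lcm(6,15) = 30
Cyclic? No (gcd=3)

|ℤ_6×ℤ_15| = 90, max element order = 30


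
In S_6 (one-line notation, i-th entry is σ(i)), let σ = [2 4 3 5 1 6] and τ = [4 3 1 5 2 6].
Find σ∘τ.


σ∘τ: apply τ first, then σ
1 →τ 4 →σ 5
2 →τ 3 →σ 3
3 →τ 1 →σ 2
4 →τ 5 →σ 1
5 →τ 2 →σ 4
6 →τ 6 →σ 6

σ∘τ = [5 3 2 1 4 6]


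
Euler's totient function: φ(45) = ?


Factor n: 45 = 3^2 × 5
φ(n) = n · ∏(1 - 1/p) over distinct primes p | n
φ(45) = 45 · (1 - 1/3) · (1 - 1/5) = 24

φ(45) = 24


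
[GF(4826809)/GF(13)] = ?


GF(4826809) = GF(13^6), so the extension degree is 6

[GF(4826809)/GF(13)] = 6


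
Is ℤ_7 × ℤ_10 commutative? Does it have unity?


Direct product ring; commutative with unity (1,1); but (1,0)·(0,1) = (0,0) gives zero divisors, so not an integral domain
Commutative: Yes
Integral domain: No
Has unity: Yes

ℤ_7 × ℤ_10: Commutative=Yes, Unity=Yes


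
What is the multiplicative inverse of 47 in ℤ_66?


Use the extended Euclidean algorithm to write 1 = 47·s + 66·t; then s mod 66 is the inverse.
Euclidean algorithm:
  47 = 0·66 + 47
  66 = 1·47 + 19
  47 = 2·19 + 9
  19 = 2·9 + 1
  9 = 9·1 + 0
gcd(47,66) = 1
Back-substitution gives: 47·(-7) + 66·(5) = 1
So 47⁻¹ ≡ -7 ≡ 59 (mod 66)
Check: 47 × 59 = 2773 ≡ 1 (mod 66) ✓

47⁻¹ ≡ 59 (mod 66)


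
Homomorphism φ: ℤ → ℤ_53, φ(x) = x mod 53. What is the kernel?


Kernel = preimage of identity
ker(φ) = {x ∈ ℤ : x ≡ 0 (mod 53)} = 53ℤ = {0, ±53, ±106, ...}

ker(φ) = 53ℤ


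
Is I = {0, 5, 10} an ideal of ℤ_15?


Check ideal conditions for I = {0, 5, 10} in ℤ_15:
(1) I is an additive subgroup? Yes
(2) For r ∈ ℤ_15 and a ∈ I: r·a ∈ I? Yes

Yes, I is an ideal of ℤ_15


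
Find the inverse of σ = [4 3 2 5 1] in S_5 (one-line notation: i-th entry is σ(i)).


To find σ⁻¹, swap domain and range:
σ(1) = 4 → σ⁻¹(4) = 1
σ(2) = 3 → σ⁻¹(3) = 2
σ(3) = 2 → σ⁻¹(2) = 3
σ(4) = 5 → σ⁻¹(5) = 4
σ(5) = 1 → σ⁻¹(1) = 5

σ⁻¹ = [5 3 2 1 4]


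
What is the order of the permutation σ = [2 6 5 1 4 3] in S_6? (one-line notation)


Cycle decomposition: (1 2 6 3 5 4)
Cycle lengths: 6
Order = lcm(6) = 6

ord(σ) = 6


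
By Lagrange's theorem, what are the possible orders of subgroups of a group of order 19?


Lagrange's theorem: |H| divides |G|
|G| = 19
Divisors of 19: 1, 19

Possible subgroup orders: {1, 19}


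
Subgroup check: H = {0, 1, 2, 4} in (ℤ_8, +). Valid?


Subgroup test for H = {0, 1, 2, 4} in (ℤ_8, +):
(1) 0 ∈ H? Yes
(2) Closure: for all a,b ∈ H, (a+b) mod 8 ∈ H? No  [counterexample: 1 + 2 = 3 ∉ H]
(3) Inverses: for all a ∈ H, -a mod 8 ∈ H? No

No, H is not a subgroup of ℤ_8


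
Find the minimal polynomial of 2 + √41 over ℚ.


Let α = 2 + √41. Then α - 2 = √41, so (α - 2)² = 41, giving α² - 4α - 37 = 0. Degree 2 and α ∉ ℚ, so this is the minimal polynomial.

Minimal polynomial: x² - 4x - 37


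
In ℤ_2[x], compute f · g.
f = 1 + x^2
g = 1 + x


Expand and collect like terms; reduce coefficients mod 2:
x^0: 1·1 = 1 ≡ 1 (mod 2)
x^1: 1·1 + 0·1 = 1 ≡ 1 (mod 2)
x^2: 0·1 + 1·1 = 1 ≡ 1 (mod 2)
x^3: 1·1 = 1 ≡ 1 (mod 2)
Result: 1 + x + x^2 + x^3

f · g = 1 + x + x^2 + x^3


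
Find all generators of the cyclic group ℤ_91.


g generates ℤ_n iff gcd(g,n) = 1
Prime factors of 91: 7, 13
Generators are g ∈ {1,...,90} not divisible by any of these primes.
Generators: {1, 2, 3, 4, 5, 6, 8, 9, 10, 11, 12, 15, 16, 17, 18, 19, 20, 22, 23, 24, 25, 27, 29, 30, 31, 32, 33, 34, 36, 37, 38, 40, 41, 43, 44, 45, 46, 47, 48, 50, 51, 53, 54, 55, 57, 58, 59, 60, 61, 62, 64, 66, 67, 68, 69, 71, 72, 73, 74, 75, 76, 79, 80, 81, 82, 83, 85, 86, 87, 88, 89, 90}
Number of generators = φ(91) = 72

Generators of ℤ_91 = {1, 2, 3, 4, 5, 6, 8, 9, 10, 11, 12, 15, 16, 17, 18, 19, 20, 22, 23, 24, 25, 27, 29, 30, 31, 32, 33, 34, 36, 37, 38, 40, 41, 43, 44, 45, 46, 47, 48, 50, 51, 53, 54, 55, 57, 58, 59, 60, 61, 62, 64, 66, 67, 68, 69, 71, 72, 73, 74, 75, 76, 79, 80, 81, 82, 83, 85, 86, 87, 88, 89, 90}
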